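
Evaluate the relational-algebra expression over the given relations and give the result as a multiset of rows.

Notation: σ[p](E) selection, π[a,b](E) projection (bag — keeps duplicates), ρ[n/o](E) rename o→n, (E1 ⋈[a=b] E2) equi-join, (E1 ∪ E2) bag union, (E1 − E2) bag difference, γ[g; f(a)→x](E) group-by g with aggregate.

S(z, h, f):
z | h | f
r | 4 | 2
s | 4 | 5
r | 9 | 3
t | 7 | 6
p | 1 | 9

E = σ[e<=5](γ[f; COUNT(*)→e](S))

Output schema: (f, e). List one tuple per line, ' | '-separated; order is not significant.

Row counts bottom-up:
  S → 5
  γ[f; COUNT(*)→e](S) → 5
  σ[e<=5](γ[f; COUNT(*)→e](S)) → 5

== RESULT ==
f | e
2 | 1
3 | 1
5 | 1
6 | 1
9 | 1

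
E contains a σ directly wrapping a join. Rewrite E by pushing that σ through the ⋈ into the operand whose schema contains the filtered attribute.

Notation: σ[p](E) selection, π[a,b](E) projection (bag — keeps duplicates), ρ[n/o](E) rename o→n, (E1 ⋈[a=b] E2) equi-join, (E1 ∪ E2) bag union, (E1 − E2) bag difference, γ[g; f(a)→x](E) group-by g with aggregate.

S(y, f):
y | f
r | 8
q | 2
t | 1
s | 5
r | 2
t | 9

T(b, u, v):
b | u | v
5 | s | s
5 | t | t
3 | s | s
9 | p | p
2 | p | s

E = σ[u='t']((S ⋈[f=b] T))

σ filters on u, owned by the right side.
E' = (S ⋈[f=b] σ[u='t'](T))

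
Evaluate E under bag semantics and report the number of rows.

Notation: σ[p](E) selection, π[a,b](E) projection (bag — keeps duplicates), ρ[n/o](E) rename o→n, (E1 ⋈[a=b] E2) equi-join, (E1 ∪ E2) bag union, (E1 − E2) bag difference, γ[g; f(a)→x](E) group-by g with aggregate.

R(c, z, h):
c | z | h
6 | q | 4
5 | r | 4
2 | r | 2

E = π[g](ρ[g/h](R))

Subexpression sizes:
  R → 3
  ρ[g/h](R) → 3
  π[g](ρ[g/h](R)) → 3

|E| = 3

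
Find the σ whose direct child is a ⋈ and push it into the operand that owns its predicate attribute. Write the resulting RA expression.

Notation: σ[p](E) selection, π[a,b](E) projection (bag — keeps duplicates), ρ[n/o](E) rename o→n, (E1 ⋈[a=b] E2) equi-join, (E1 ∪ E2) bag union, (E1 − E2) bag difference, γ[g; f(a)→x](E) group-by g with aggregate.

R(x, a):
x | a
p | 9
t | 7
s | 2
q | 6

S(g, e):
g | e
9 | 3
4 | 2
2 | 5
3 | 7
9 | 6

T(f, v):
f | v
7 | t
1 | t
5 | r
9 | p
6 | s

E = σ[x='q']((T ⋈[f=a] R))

σ filters on x, owned by the right side.
E' = (T ⋈[f=a] σ[x='q'](R))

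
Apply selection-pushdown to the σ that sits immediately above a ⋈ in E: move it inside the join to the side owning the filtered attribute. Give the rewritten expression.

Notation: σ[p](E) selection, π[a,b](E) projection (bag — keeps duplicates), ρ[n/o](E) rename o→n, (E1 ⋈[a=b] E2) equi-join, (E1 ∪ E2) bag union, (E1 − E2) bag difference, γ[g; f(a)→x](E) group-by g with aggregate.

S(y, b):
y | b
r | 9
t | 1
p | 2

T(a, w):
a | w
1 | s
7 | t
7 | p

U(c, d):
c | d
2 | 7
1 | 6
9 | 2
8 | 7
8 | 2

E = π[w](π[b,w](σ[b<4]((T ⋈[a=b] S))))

σ filters on b, owned by the right side.
E' = π[w](π[b,w]((T ⋈[a=b] σ[b<4](S))))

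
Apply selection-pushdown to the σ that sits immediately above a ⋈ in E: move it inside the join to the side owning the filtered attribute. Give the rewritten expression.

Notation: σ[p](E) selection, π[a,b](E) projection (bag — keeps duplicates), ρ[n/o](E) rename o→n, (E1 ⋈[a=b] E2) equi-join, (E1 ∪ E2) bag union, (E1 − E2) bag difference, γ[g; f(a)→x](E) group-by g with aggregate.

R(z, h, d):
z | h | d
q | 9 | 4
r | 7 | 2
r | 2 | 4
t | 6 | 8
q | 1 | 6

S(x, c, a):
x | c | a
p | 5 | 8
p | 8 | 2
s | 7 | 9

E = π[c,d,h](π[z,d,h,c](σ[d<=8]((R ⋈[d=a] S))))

σ filters on d, owned by the left side.
E' = π[c,d,h](π[z,d,h,c]((σ[d<=8](R) ⋈[d=a] S)))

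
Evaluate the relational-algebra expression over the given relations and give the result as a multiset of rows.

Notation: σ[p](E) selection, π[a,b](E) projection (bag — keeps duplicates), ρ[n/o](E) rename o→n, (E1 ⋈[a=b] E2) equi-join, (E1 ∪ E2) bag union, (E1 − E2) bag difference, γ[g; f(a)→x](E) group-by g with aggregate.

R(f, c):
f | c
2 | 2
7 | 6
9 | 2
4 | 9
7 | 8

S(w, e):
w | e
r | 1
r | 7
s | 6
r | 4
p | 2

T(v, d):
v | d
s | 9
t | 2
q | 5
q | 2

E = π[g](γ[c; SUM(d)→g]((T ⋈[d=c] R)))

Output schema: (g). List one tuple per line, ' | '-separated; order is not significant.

Subexpression sizes:
  T → 4
  R → 5
  (T ⋈[d=c] R) → 5
  γ[c; SUM(d)→g]((T ⋈[d=c] R)) → 2
  π[g](γ[c; SUM(d)→g]((T ⋈[d=c] R))) → 2

== RESULT ==
g
8
9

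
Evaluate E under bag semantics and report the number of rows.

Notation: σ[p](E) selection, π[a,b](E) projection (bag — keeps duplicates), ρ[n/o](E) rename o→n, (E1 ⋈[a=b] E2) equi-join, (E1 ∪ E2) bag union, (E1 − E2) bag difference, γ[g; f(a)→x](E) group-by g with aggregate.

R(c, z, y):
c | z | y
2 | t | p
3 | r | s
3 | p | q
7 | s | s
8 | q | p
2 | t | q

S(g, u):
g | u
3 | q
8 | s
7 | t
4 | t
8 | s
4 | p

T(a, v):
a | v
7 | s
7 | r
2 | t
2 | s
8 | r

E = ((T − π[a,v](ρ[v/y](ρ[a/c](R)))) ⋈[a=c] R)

Subexpression sizes:
  T → 5
  R → 6
  ρ[a/c](R) → 6
  ρ[v/y](ρ[a/c](R)) → 6
  π[a,v](ρ[v/y](ρ[a/c](R))) → 6
  (T − π[a,v](ρ[v/y](ρ[a/c](R)))) → 4
  R → 6
  ((T − π[a,v](ρ[v/y](ρ[a/c](R)))) ⋈[a=c] R) → 6

|E| = 6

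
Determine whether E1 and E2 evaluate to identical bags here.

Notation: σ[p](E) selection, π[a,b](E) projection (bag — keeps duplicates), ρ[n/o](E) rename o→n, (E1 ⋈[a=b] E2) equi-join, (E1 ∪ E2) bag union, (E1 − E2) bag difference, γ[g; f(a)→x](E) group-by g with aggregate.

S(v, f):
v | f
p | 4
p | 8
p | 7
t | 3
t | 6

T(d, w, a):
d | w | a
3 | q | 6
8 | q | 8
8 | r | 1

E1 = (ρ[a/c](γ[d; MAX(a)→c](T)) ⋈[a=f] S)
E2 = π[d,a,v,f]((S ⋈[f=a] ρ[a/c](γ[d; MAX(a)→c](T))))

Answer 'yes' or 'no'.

E1 stepwise |·|:
  T → 3
  γ[d; MAX(a)→c](T) → 2
  ρ[a/c](γ[d; MAX(a)→c](T)) → 2
  S → 5
  (ρ[a/c](γ[d; MAX(a)→c](T)) ⋈[a=f] S) → 2
E2 stepwise |·|:
  S → 5
  T → 3
  γ[d; MAX(a)→c](T) → 2
  ρ[a/c](γ[d; MAX(a)→c](T)) → 2
  (S ⋈[f=a] ρ[a/c](γ[d; MAX(a)→c](T))) → 2
  π[d,a,v,f]((S ⋈[f=a] ρ[a/c](γ[d; MAX(a)→c](T)))) → 2

E1 and E2 produce the same multiset:
d | a | v | f
3 | 6 | t | 6
8 | 8 | p | 8

yes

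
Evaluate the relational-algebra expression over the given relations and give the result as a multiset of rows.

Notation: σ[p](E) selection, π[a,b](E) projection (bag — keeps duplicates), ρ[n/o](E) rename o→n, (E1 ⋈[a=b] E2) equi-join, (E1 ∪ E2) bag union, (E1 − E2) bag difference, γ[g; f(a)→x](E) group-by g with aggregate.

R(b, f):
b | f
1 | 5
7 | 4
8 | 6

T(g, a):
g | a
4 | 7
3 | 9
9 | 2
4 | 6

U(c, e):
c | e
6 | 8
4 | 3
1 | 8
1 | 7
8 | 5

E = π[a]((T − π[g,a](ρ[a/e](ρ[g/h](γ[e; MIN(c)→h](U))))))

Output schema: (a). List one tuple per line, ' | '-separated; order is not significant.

Stepwise |·|:
  T → 4
  U → 5
  γ[e; MIN(c)→h](U) → 4
  ρ[g/h](γ[e; MIN(c)→h](U)) → 4
  ρ[a/e](ρ[g/h](γ[e; MIN(c)→h](U))) → 4
  π[g,a](ρ[a/e](ρ[g/h](γ[e; MIN(c)→h](U)))) → 4
  (T − π[g,a](ρ[a/e](ρ[g/h](γ[e; MIN(c)→h](U))))) → 4
  π[a]((T − π[g,a](ρ[a/e](ρ[g/h](γ[e; MIN(c)→h](U)))))) → 4

== RESULT ==
a
2
6
7
9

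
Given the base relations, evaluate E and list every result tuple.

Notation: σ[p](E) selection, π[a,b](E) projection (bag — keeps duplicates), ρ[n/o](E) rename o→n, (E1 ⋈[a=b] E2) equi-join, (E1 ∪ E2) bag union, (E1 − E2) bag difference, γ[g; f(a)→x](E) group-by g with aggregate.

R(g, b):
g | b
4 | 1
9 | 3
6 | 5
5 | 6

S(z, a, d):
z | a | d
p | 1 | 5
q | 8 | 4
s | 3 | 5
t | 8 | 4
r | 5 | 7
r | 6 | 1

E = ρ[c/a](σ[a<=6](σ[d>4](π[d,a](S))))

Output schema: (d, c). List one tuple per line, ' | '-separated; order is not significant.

Subexpression sizes:
  S → 6
  π[d,a](S) → 6
  σ[d>4](π[d,a](S)) → 3
  σ[a<=6](σ[d>4](π[d,a](S))) → 3
  ρ[c/a](σ[a<=6](σ[d>4](π[d,a](S)))) → 3

== RESULT ==
d | c
5 | 1
5 | 3
7 | 5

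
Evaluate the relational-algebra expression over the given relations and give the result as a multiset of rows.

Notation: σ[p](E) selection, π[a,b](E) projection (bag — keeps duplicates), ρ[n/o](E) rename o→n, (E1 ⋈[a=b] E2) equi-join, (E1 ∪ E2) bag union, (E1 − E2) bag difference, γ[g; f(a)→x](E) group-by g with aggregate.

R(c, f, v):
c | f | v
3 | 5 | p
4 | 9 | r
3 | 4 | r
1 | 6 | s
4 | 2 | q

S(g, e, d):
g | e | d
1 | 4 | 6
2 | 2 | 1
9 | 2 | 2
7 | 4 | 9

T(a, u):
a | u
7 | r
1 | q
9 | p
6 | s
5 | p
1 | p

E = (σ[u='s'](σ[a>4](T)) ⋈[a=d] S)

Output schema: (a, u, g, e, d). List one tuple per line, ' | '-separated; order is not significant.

Row counts bottom-up:
  T → 6
  σ[a>4](T) → 4
  σ[u='s'](σ[a>4](T)) → 1
  S → 4
  (σ[u='s'](σ[a>4](T)) ⋈[a=d] S) → 1

== RESULT ==
a | u | g | e | d
6 | s | 1 | 4 | 6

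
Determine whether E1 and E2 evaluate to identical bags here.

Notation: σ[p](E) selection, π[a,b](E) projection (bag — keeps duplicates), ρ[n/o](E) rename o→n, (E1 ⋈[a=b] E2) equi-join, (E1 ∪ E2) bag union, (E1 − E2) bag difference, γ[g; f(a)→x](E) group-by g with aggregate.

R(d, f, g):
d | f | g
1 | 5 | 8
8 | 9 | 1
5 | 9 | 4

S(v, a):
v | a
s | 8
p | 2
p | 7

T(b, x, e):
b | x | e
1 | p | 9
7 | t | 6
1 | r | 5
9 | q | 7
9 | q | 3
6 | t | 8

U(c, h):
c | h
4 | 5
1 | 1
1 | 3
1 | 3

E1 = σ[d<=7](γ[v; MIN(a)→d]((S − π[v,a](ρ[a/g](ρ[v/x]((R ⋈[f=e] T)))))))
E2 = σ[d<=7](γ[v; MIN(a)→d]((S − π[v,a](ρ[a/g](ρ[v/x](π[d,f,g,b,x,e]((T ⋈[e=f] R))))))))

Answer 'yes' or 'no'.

E1 subexpression sizes:
  S → 3
  R → 3
  T → 6
  (R ⋈[f=e] T) → 3
  ρ[v/x]((R ⋈[f=e] T)) → 3
  ρ[a/g](ρ[v/x]((R ⋈[f=e] T))) → 3
  π[v,a](ρ[a/g](ρ[v/x]((R ⋈[f=e] T)))) → 3
  (S − π[v,a](ρ[a/g](ρ[v/x]((R ⋈[f=e] T))))) → 3
  γ[v; MIN(a)→d]((S − π[v,a](ρ[a/g](ρ[v/x]((R ⋈[f=e] T)))))) → 2
  σ[d<=7](γ[v; MIN(a)→d]((S − π[v,a](ρ[a/g](ρ[v/x]((R ⋈[f=e] T))))))) → 1
E2 subexpression sizes:
  S → 3
  T → 6
  R → 3
  (T ⋈[e=f] R) → 3
  π[d,f,g,b,x,e]((T ⋈[e=f] R)) → 3
  ρ[v/x](π[d,f,g,b,x,e]((T ⋈[e=f] R))) → 3
  ρ[a/g](ρ[v/x](π[d,f,g,b,x,e]((T ⋈[e=f] R)))) → 3
  π[v,a](ρ[a/g](ρ[v/x](π[d,f,g,b,x,e]((T ⋈[e=f] R))))) → 3
  (S − π[v,a](ρ[a/g](ρ[v/x](π[d,f,g,b,x,e]((T ⋈[e=f] R)))))) → 3
  γ[v; MIN(a)→d]((S − π[v,a](ρ[a/g](ρ[v/x](π[d,f,g,b,x,e]((T ⋈[e=f] R))))))) → 2
  σ[d<=7](γ[v; MIN(a)→d]((S − π[v,a](ρ[a/g](ρ[v/x](π[d,f,g,b,x,e]((T ⋈[e=f] R)))))))) → 1

E1 and E2 produce the same multiset:
v | d
p | 2

yes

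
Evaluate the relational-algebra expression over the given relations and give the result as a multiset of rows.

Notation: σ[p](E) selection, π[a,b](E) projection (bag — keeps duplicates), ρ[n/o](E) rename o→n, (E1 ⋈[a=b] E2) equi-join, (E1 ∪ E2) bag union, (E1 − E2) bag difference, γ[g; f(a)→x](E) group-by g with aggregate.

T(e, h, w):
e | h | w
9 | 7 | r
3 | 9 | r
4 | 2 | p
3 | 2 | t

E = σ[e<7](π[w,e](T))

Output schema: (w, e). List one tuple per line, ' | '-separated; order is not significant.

Subexpression sizes:
  T → 4
  π[w,e](T) → 4
  σ[e<7](π[w,e](T)) → 3

== RESULT ==
w | e
p | 4
r | 3
t | 3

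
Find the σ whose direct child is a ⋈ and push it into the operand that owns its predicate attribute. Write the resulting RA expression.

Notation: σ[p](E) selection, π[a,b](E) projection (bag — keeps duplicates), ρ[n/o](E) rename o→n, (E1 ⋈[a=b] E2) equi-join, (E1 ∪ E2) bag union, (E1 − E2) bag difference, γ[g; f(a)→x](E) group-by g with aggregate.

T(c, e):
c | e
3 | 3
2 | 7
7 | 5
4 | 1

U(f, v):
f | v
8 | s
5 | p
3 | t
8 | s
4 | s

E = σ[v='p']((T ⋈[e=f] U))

σ filters on v, owned by the right side.
E' = (T ⋈[e=f] σ[v='p'](U))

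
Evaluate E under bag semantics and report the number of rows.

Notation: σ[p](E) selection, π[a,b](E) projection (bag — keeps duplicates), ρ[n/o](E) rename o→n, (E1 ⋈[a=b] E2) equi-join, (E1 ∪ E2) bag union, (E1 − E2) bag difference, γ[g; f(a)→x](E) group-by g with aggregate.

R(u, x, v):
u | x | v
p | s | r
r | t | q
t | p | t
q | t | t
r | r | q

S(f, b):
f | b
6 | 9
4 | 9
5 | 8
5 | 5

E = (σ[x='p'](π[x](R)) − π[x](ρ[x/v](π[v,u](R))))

Subexpression sizes:
  R → 5
  π[x](R) → 5
  σ[x='p'](π[x](R)) → 1
  R → 5
  π[v,u](R) → 5
  ρ[x/v](π[v,u](R)) → 5
  π[x](ρ[x/v](π[v,u](R))) → 5
  (σ[x='p'](π[x](R)) − π[x](ρ[x/v](π[v,u](R)))) → 1

|E| = 1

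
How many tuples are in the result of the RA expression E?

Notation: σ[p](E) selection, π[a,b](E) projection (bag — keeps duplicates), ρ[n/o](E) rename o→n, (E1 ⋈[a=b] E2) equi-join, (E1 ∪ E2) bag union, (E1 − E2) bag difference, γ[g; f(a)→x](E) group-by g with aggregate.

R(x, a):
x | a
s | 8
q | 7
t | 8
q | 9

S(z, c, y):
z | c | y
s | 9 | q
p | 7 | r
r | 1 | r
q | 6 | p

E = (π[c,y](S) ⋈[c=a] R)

Stepwise |·|:
  S → 4
  π[c,y](S) → 4
  R → 4
  (π[c,y](S) ⋈[c=a] R) → 2

|E| = 2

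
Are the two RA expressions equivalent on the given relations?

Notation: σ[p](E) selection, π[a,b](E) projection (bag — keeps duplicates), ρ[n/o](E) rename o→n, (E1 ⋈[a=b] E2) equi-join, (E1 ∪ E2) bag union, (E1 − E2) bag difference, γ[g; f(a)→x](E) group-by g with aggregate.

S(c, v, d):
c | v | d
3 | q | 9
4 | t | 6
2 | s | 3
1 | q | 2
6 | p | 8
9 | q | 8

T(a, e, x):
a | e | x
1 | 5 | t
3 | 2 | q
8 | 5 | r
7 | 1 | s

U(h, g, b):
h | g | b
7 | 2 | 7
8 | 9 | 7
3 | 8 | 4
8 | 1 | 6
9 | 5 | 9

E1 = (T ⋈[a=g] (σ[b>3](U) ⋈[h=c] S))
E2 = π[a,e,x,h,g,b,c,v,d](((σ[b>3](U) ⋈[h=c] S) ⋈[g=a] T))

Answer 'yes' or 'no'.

E1 per-node cardinality:
  T → 4
  U → 5
  σ[b>3](U) → 5
  S → 6
  (σ[b>3](U) ⋈[h=c] S) → 2
  (T ⋈[a=g] (σ[b>3](U) ⋈[h=c] S)) → 1
E2 per-node cardinality:
  U → 5
  σ[b>3](U) → 5
  S → 6
  (σ[b>3](U) ⋈[h=c] S) → 2
  T → 4
  ((σ[b>3](U) ⋈[h=c] S) ⋈[g=a] T) → 1
  π[a,e,x,h,g,b,c,v,d](((σ[b>3](U) ⋈[h=c] S) ⋈[g=a] T)) → 1

E1 and E2 produce the same multiset:
a | e | x | h | g | b | c | v | d
8 | 5 | r | 3 | 8 | 4 | 3 | q | 9

yes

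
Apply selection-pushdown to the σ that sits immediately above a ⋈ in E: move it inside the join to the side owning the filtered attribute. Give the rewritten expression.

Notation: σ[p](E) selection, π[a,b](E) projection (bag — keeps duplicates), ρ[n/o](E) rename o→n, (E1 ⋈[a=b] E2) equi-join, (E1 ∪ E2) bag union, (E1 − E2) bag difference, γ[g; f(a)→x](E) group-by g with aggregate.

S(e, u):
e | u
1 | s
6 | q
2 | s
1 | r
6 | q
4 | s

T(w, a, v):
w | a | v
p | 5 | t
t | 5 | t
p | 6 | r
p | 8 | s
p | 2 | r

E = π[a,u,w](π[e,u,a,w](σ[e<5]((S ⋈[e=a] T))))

σ filters on e, owned by the left side.
E' = π[a,u,w](π[e,u,a,w]((σ[e<5](S) ⋈[e=a] T)))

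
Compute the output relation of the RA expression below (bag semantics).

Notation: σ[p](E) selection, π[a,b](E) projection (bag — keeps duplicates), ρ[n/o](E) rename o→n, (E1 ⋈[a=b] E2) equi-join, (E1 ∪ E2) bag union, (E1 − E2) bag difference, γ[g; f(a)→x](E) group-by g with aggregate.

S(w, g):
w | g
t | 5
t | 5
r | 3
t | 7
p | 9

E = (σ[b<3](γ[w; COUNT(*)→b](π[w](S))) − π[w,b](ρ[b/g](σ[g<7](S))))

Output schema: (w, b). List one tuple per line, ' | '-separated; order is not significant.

Per-node cardinality:
  S → 5
  π[w](S) → 5
  γ[w; COUNT(*)→b](π[w](S)) → 3
  σ[b<3](γ[w; COUNT(*)→b](π[w](S))) → 2
  S → 5
  σ[g<7](S) → 3
  ρ[b/g](σ[g<7](S)) → 3
  π[w,b](ρ[b/g](σ[g<7](S))) → 3
  (σ[b<3](γ[w; COUNT(*)→b](π[w](S))) − π[w,b](ρ[b/g](σ[g<7](S)))) → 2

== RESULT ==
w | b
p | 1
r | 1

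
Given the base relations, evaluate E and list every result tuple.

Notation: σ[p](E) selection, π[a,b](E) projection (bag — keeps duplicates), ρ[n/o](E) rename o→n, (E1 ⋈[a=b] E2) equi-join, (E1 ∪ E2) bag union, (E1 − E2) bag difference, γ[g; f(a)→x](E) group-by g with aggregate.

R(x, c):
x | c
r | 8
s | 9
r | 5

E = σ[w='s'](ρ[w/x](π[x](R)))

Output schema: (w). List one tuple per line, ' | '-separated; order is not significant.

Row counts bottom-up:
  R → 3
  π[x](R) → 3
  ρ[w/x](π[x](R)) → 3
  σ[w='s'](ρ[w/x](π[x](R))) → 1

== RESULT ==
w
s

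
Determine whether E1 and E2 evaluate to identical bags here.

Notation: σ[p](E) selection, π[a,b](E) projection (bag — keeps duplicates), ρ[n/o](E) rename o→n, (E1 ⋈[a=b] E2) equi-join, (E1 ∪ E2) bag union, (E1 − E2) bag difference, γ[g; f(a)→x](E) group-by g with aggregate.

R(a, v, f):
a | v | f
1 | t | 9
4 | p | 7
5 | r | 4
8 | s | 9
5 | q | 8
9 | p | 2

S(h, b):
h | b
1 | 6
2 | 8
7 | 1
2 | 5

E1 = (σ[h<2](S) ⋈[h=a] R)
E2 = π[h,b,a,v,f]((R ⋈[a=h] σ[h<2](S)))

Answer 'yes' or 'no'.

E1 row counts bottom-up:
  S → 4
  σ[h<2](S) → 1
  R → 6
  (σ[h<2](S) ⋈[h=a] R) → 1
E2 row counts bottom-up:
  R → 6
  S → 4
  σ[h<2](S) → 1
  (R ⋈[a=h] σ[h<2](S)) → 1
  π[h,b,a,v,f]((R ⋈[a=h] σ[h<2](S))) → 1

E1 and E2 produce the same multiset:
h | b | a | v | f
1 | 6 | 1 | t | 9

yes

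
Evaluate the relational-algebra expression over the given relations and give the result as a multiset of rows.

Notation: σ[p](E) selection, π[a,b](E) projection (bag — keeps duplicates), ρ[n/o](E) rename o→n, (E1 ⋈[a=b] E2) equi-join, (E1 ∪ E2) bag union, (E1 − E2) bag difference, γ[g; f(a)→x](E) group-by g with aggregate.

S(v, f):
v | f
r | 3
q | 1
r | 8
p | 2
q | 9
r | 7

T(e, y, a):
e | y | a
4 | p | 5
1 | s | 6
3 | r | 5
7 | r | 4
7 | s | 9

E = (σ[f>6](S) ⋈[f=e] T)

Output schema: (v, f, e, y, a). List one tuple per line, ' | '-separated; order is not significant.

Subexpression sizes:
  S → 6
  σ[f>6](S) → 3
  T → 5
  (σ[f>6](S) ⋈[f=e] T) → 2

== RESULT ==
v | f | e | y | a
r | 7 | 7 | r | 4
r | 7 | 7 | s | 9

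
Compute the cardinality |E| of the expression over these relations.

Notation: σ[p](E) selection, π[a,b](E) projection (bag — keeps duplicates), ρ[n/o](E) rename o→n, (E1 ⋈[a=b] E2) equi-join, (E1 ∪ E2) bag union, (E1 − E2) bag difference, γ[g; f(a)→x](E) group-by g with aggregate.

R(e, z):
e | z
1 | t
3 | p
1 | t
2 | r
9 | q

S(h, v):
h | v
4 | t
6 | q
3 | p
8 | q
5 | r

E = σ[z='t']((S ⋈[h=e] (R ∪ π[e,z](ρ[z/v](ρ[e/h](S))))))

Per-node cardinality:
  S → 5
  R → 5
  S → 5
  ρ[e/h](S) → 5
  ρ[z/v](ρ[e/h](S)) → 5
  π[e,z](ρ[z/v](ρ[e/h](S))) → 5
  (R ∪ π[e,z](ρ[z/v](ρ[e/h](S)))) → 10
  (S ⋈[h=e] (R ∪ π[e,z](ρ[z/v](ρ[e/h](S))))) → 6
  σ[z='t']((S ⋈[h=e] (R ∪ π[e,z](ρ[z/v](ρ[e/h](S)))))) → 1

|E| = 1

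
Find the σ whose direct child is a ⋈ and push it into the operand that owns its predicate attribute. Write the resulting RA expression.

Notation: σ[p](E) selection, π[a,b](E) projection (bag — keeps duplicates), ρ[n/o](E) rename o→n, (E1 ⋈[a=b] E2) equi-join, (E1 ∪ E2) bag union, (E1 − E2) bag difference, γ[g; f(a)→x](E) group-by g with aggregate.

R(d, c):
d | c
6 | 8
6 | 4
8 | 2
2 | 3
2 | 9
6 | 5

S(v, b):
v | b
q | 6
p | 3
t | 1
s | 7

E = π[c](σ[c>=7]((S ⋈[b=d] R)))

σ filters on c, owned by the right side.
E' = π[c]((S ⋈[b=d] σ[c>=7](R)))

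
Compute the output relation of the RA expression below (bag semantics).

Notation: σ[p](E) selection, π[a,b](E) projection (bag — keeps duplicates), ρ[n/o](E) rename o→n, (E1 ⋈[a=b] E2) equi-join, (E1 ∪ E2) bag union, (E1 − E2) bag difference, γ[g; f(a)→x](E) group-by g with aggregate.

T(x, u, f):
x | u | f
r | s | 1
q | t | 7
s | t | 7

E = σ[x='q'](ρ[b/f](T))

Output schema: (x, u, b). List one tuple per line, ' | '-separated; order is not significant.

Row counts bottom-up:
  T → 3
  ρ[b/f](T) → 3
  σ[x='q'](ρ[b/f](T)) → 1

== RESULT ==
x | u | b
q | t | 7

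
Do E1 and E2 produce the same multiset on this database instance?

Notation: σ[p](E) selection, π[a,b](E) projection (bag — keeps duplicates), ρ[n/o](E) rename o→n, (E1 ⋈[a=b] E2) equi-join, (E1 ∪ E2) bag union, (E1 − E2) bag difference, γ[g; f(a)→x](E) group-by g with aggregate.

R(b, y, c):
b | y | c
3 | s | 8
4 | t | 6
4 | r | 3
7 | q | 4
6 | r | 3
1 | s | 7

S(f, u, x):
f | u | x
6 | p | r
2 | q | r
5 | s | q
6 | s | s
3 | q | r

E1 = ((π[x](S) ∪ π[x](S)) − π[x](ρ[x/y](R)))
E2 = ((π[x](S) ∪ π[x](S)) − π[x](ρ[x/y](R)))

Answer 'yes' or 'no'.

E1 row counts bottom-up:
  S → 5
  π[x](S) → 5
  S → 5
  π[x](S) → 5
  (π[x](S) ∪ π[x](S)) → 10
  R → 6
  ρ[x/y](R) → 6
  π[x](ρ[x/y](R)) → 6
  ((π[x](S) ∪ π[x](S)) − π[x](ρ[x/y](R))) → 5
E2 row counts bottom-up:
  S → 5
  π[x](S) → 5
  S → 5
  π[x](S) → 5
  (π[x](S) ∪ π[x](S)) → 10
  R → 6
  ρ[x/y](R) → 6
  π[x](ρ[x/y](R)) → 6
  ((π[x](S) ∪ π[x](S)) − π[x](ρ[x/y](R))) → 5

E1 and E2 produce the same multiset:
x
q
r
r
r
r

yes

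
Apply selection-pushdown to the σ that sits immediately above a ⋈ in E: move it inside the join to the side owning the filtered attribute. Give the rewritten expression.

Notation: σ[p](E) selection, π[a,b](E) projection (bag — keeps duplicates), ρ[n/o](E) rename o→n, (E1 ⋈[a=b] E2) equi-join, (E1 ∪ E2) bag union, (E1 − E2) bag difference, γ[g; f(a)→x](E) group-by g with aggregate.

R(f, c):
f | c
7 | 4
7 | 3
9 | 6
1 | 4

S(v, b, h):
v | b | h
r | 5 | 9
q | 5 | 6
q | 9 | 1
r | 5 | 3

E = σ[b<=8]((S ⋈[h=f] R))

σ filters on b, owned by the left side.
E' = (σ[b<=8](S) ⋈[h=f] R)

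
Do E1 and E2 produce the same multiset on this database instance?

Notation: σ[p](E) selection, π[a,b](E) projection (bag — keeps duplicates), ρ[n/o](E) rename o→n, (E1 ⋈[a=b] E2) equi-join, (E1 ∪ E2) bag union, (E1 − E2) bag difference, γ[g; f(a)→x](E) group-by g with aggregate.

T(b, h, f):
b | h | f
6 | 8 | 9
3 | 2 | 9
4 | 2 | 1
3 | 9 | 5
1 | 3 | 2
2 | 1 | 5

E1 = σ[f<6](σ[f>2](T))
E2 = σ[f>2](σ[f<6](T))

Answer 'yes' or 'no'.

E1 subexpression sizes:
  T → 6
  σ[f>2](T) → 4
  σ[f<6](σ[f>2](T)) → 2
E2 subexpression sizes:
  T → 6
  σ[f<6](T) → 4
  σ[f>2](σ[f<6](T)) → 2

E1 and E2 produce the same multiset:
b | h | f
2 | 1 | 5
3 | 9 | 5

yes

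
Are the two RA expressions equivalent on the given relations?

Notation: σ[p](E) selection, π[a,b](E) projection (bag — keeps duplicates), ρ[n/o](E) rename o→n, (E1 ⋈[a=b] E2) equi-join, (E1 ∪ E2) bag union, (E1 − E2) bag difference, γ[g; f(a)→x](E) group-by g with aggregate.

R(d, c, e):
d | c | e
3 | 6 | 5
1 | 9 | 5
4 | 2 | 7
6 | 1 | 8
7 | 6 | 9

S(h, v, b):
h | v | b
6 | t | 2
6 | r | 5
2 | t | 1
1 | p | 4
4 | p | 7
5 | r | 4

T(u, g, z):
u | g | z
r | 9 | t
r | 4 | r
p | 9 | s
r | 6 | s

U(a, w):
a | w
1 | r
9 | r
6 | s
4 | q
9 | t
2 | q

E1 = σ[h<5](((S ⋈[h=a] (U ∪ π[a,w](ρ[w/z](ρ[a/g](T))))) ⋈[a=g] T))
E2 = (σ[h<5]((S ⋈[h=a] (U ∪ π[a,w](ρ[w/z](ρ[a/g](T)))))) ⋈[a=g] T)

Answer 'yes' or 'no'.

E1 subexpression sizes:
  S → 6
  U → 6
  T → 4
  ρ[a/g](T) → 4
  ρ[w/z](ρ[a/g](T)) → 4
  π[a,w](ρ[w/z](ρ[a/g](T))) → 4
  (U ∪ π[a,w](ρ[w/z](ρ[a/g](T)))) → 10
  (S ⋈[h=a] (U ∪ π[a,w](ρ[w/z](ρ[a/g](T))))) → 8
  T → 4
  ((S ⋈[h=a] (U ∪ π[a,w](ρ[w/z](ρ[a/g](T))))) ⋈[a=g] T) → 6
  σ[h<5](((S ⋈[h=a] (U ∪ π[a,w](ρ[w/z](ρ[a/g](T))))) ⋈[a=g] T)) → 2
E2 subexpression sizes:
  S → 6
  U → 6
  T → 4
  ρ[a/g](T) → 4
  ρ[w/z](ρ[a/g](T)) → 4
  π[a,w](ρ[w/z](ρ[a/g](T))) → 4
  (U ∪ π[a,w](ρ[w/z](ρ[a/g](T)))) → 10
  (S ⋈[h=a] (U ∪ π[a,w](ρ[w/z](ρ[a/g](T))))) → 8
  σ[h<5]((S ⋈[h=a] (U ∪ π[a,w](ρ[w/z](ρ[a/g](T)))))) → 4
  T → 4
  (σ[h<5]((S ⋈[h=a] (U ∪ π[a,w](ρ[w/z](ρ[a/g](T)))))) ⋈[a=g] T) → 2

E1 and E2 produce the same multiset:
h | v | b | a | w | u | g | z
4 | p | 7 | 4 | q | r | 4 | r
4 | p | 7 | 4 | r | r | 4 | r

yes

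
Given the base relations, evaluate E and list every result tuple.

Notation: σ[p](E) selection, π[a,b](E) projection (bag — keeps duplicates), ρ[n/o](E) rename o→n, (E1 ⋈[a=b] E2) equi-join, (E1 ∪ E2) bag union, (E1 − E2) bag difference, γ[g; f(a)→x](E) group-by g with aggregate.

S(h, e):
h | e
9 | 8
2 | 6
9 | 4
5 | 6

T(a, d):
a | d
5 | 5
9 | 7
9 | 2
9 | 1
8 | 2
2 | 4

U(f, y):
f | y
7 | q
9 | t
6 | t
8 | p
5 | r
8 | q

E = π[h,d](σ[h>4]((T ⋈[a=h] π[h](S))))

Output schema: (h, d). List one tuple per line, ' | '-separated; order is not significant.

Stepwise |·|:
  T → 6
  S → 4
  π[h](S) → 4
  (T ⋈[a=h] π[h](S)) → 8
  σ[h>4]((T ⋈[a=h] π[h](S))) → 7
  π[h,d](σ[h>4]((T ⋈[a=h] π[h](S)))) → 7

== RESULT ==
h | d
5 | 5
9 | 1
9 | 1
9 | 2
9 | 2
9 | 7
9 | 7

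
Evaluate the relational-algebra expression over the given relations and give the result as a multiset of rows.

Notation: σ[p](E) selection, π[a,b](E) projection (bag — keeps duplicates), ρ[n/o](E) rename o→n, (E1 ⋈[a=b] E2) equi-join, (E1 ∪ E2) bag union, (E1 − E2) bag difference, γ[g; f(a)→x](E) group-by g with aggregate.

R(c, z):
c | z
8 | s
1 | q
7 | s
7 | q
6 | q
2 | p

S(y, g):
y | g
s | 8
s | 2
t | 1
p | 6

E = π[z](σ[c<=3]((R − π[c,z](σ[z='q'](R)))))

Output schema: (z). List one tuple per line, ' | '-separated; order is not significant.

Per-node cardinality:
  R → 6
  R → 6
  σ[z='q'](R) → 3
  π[c,z](σ[z='q'](R)) → 3
  (R − π[c,z](σ[z='q'](R))) → 3
  σ[c<=3]((R − π[c,z](σ[z='q'](R)))) → 1
  π[z](σ[c<=3]((R − π[c,z](σ[z='q'](R))))) → 1

== RESULT ==
z
p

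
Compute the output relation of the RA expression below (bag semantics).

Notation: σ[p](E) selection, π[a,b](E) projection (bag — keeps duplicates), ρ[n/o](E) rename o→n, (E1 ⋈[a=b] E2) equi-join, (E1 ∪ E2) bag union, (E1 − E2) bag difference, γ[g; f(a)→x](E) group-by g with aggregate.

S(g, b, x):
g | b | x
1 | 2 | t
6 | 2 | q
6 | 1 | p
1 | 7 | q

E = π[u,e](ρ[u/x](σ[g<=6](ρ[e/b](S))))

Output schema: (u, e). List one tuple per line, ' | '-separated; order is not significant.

Stepwise |·|:
  S → 4
  ρ[e/b](S) → 4
  σ[g<=6](ρ[e/b](S)) → 4
  ρ[u/x](σ[g<=6](ρ[e/b](S))) → 4
  π[u,e](ρ[u/x](σ[g<=6](ρ[e/b](S)))) → 4

== RESULT ==
u | e
p | 1
q | 2
q | 7
t | 2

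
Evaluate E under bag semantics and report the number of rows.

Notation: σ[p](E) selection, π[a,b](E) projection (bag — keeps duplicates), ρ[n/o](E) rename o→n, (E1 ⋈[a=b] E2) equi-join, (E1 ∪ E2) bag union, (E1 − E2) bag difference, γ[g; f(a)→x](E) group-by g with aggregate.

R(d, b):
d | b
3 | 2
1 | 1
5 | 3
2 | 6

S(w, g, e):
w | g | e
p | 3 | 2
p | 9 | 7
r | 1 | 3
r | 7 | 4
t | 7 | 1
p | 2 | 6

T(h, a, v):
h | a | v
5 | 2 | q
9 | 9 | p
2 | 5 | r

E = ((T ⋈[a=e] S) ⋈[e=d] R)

Row counts bottom-up:
  T → 3
  S → 6
  (T ⋈[a=e] S) → 1
  R → 4
  ((T ⋈[a=e] S) ⋈[e=d] R) → 1

|E| = 1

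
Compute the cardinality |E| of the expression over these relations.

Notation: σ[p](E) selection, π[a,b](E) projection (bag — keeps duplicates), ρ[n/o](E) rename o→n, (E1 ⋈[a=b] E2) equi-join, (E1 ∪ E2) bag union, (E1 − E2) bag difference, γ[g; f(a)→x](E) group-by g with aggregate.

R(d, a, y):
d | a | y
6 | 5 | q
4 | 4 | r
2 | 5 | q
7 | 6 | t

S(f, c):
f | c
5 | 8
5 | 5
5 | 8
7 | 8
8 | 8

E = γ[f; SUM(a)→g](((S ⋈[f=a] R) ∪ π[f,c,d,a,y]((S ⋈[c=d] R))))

Per-node cardinality:
  S → 5
  R → 4
  (S ⋈[f=a] R) → 6
  S → 5
  R → 4
  (S ⋈[c=d] R) → 0
  π[f,c,d,a,y]((S ⋈[c=d] R)) → 0
  ((S ⋈[f=a] R) ∪ π[f,c,d,a,y]((S ⋈[c=d] R))) → 6
  γ[f; SUM(a)→g](((S ⋈[f=a] R) ∪ π[f,c,d,a,y]((S ⋈[c=d] R)))) → 1

|E| = 1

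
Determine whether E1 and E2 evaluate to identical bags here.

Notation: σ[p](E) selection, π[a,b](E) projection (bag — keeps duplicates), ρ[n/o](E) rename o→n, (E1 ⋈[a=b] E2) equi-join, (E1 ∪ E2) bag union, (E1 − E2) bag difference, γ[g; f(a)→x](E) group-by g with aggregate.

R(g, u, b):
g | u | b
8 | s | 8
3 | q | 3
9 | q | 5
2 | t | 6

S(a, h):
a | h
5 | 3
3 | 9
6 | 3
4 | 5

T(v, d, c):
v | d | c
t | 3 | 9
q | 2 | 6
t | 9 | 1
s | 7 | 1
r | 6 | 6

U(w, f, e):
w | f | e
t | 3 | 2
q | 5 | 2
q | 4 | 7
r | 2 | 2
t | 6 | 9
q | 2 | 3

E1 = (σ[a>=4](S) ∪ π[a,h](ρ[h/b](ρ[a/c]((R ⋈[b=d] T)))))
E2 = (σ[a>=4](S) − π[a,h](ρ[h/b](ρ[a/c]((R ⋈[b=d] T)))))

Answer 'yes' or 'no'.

E1 stepwise |·|:
  S → 4
  σ[a>=4](S) → 3
  R → 4
  T → 5
  (R ⋈[b=d] T) → 2
  ρ[a/c]((R ⋈[b=d] T)) → 2
  ρ[h/b](ρ[a/c]((R ⋈[b=d] T))) → 2
  π[a,h](ρ[h/b](ρ[a/c]((R ⋈[b=d] T)))) → 2
  (σ[a>=4](S) ∪ π[a,h](ρ[h/b](ρ[a/c]((R ⋈[b=d] T))))) → 5
E2 stepwise |·|:
  S → 4
  σ[a>=4](S) → 3
  R → 4
  T → 5
  (R ⋈[b=d] T) → 2
  ρ[a/c]((R ⋈[b=d] T)) → 2
  ρ[h/b](ρ[a/c]((R ⋈[b=d] T))) → 2
  π[a,h](ρ[h/b](ρ[a/c]((R ⋈[b=d] T)))) → 2
  (σ[a>=4](S) − π[a,h](ρ[h/b](ρ[a/c]((R ⋈[b=d] T))))) → 3

E1 result:
a | h
4 | 5
5 | 3
6 | 3
6 | 6
9 | 3
E2 result:
a | h
4 | 5
5 | 3
6 | 3
Witness: (9, 3) appears 1× in E1 but 0× in E2.

no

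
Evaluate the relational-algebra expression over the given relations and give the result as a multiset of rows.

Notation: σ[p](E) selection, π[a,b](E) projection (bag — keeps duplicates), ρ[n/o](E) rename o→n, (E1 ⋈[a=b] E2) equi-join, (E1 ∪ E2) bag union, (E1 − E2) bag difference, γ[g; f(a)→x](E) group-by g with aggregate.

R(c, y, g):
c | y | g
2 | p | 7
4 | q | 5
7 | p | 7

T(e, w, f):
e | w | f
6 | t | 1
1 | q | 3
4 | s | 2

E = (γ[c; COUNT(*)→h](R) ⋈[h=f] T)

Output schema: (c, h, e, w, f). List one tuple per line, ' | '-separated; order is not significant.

Stepwise |·|:
  R → 3
  γ[c; COUNT(*)→h](R) → 3
  T → 3
  (γ[c; COUNT(*)→h](R) ⋈[h=f] T) → 3

== RESULT ==
c | h | e | w | f
2 | 1 | 6 | t | 1
4 | 1 | 6 | t | 1
7 | 1 | 6 | t | 1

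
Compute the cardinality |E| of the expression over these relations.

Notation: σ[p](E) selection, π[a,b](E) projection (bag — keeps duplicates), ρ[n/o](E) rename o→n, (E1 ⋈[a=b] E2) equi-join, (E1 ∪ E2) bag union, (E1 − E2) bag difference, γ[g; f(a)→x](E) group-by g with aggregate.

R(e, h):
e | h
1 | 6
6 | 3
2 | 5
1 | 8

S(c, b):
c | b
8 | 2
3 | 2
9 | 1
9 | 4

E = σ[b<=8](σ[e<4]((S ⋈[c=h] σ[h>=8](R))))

Subexpression sizes:
  S → 4
  R → 4
  σ[h>=8](R) → 1
  (S ⋈[c=h] σ[h>=8](R)) → 1
  σ[e<4]((S ⋈[c=h] σ[h>=8](R))) → 1
  σ[b<=8](σ[e<4]((S ⋈[c=h] σ[h>=8](R)))) → 1

|E| = 1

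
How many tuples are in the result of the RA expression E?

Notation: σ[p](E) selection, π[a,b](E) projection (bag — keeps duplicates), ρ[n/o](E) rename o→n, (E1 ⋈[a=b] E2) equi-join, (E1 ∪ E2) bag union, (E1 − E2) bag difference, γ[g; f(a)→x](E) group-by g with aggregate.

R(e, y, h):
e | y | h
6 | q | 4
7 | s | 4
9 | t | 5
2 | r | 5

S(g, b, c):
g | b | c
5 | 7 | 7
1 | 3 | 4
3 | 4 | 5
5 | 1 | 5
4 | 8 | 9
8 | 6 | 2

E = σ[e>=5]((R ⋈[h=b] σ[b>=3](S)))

Row counts bottom-up:
  R → 4
  S → 6
  σ[b>=3](S) → 5
  (R ⋈[h=b] σ[b>=3](S)) → 2
  σ[e>=5]((R ⋈[h=b] σ[b>=3](S))) → 2

|E| = 2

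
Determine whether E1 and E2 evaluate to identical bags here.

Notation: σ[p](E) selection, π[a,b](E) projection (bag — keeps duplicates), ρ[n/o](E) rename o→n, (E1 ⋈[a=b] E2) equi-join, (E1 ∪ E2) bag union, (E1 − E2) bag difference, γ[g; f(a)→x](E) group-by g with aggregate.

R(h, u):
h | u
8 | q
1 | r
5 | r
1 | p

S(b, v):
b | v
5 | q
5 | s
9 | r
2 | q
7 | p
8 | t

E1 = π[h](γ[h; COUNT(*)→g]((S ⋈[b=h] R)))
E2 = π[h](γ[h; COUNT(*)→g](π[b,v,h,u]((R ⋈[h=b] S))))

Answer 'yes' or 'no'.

E1 stepwise |·|:
  S → 6
  R → 4
  (S ⋈[b=h] R) → 3
  γ[h; COUNT(*)→g]((S ⋈[b=h] R)) → 2
  π[h](γ[h; COUNT(*)→g]((S ⋈[b=h] R))) → 2
E2 stepwise |·|:
  R → 4
  S → 6
  (R ⋈[h=b] S) → 3
  π[b,v,h,u]((R ⋈[h=b] S)) → 3
  γ[h; COUNT(*)→g](π[b,v,h,u]((R ⋈[h=b] S))) → 2
  π[h](γ[h; COUNT(*)→g](π[b,v,h,u]((R ⋈[h=b] S)))) → 2

E1 and E2 produce the same multiset:
h
5
8

yes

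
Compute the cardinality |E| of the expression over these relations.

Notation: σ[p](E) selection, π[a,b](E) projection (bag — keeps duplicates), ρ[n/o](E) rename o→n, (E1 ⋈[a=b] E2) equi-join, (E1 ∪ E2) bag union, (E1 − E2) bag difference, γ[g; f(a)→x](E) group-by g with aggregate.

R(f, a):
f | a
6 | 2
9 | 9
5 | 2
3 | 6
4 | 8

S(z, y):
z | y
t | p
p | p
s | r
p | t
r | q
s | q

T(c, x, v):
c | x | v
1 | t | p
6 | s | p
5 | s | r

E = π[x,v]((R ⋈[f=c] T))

Stepwise |·|:
  R → 5
  T → 3
  (R ⋈[f=c] T) → 2
  π[x,v]((R ⋈[f=c] T)) → 2

|E| = 2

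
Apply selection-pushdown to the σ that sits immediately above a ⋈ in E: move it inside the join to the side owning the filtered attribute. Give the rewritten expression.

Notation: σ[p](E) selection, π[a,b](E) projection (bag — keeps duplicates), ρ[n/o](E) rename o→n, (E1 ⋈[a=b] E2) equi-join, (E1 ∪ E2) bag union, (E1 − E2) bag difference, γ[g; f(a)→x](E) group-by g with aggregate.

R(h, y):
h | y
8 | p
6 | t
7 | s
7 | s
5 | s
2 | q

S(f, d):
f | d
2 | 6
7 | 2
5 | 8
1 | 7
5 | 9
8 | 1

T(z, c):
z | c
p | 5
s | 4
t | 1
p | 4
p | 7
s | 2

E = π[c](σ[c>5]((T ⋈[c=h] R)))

σ filters on c, owned by the left side.
E' = π[c]((σ[c>5](T) ⋈[c=h] R))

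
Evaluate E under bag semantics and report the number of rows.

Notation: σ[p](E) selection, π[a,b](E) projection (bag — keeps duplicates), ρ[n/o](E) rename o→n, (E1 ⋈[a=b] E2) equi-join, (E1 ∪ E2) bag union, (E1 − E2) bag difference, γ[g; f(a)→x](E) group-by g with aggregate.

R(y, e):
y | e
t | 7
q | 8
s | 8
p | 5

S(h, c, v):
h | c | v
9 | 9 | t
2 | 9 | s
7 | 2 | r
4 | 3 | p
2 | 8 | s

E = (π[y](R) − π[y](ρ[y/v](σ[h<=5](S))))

Per-node cardinality:
  R → 4
  π[y](R) → 4
  S → 5
  σ[h<=5](S) → 3
  ρ[y/v](σ[h<=5](S)) → 3
  π[y](ρ[y/v](σ[h<=5](S))) → 3
  (π[y](R) − π[y](ρ[y/v](σ[h<=5](S)))) → 2

|E| = 2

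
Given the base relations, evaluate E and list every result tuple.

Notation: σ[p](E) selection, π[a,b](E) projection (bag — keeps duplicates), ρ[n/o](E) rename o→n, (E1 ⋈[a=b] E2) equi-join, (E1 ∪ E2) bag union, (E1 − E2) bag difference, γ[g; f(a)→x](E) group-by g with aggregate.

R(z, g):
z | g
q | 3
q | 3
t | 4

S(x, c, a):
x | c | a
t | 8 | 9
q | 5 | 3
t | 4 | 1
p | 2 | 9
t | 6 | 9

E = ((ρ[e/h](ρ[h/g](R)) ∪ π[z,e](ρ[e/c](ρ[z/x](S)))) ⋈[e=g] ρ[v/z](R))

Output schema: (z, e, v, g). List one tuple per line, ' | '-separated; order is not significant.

Row counts bottom-up:
  R → 3
  ρ[h/g](R) → 3
  ρ[e/h](ρ[h/g](R)) → 3
  S → 5
  ρ[z/x](S) → 5
  ρ[e/c](ρ[z/x](S)) → 5
  π[z,e](ρ[e/c](ρ[z/x](S))) → 5
  (ρ[e/h](ρ[h/g](R)) ∪ π[z,e](ρ[e/c](ρ[z/x](S)))) → 8
  R → 3
  ρ[v/z](R) → 3
  ((ρ[e/h](ρ[h/g](R)) ∪ π[z,e](ρ[e/c](ρ[z/x](S)))) ⋈[e=g] ρ[v/z](R)) → 6

== RESULT ==
z | e | v | g
q | 3 | q | 3
q | 3 | q | 3
q | 3 | q | 3
q | 3 | q | 3
t | 4 | t | 4
t | 4 | t | 4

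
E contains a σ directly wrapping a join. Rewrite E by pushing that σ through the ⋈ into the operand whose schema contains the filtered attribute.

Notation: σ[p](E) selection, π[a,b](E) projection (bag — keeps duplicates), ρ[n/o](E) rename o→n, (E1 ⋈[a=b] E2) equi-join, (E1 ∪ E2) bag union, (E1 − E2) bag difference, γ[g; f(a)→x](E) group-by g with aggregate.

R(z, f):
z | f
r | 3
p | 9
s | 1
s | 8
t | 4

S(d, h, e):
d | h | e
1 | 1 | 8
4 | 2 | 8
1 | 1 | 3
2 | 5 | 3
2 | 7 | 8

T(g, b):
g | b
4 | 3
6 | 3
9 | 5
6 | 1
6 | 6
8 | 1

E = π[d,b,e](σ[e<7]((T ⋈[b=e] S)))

σ filters on e, owned by the right side.
E' = π[d,b,e]((T ⋈[b=e] σ[e<7](S)))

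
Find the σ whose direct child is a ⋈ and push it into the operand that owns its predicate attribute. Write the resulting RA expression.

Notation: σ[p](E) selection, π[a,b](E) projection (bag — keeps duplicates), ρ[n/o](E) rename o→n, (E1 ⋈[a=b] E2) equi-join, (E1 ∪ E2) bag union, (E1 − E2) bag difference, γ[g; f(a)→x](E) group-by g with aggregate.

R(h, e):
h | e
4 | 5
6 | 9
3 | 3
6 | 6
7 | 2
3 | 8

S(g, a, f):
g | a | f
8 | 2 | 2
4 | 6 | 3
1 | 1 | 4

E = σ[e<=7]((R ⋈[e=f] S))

σ filters on e, owned by the left side.
E' = (σ[e<=7](R) ⋈[e=f] S)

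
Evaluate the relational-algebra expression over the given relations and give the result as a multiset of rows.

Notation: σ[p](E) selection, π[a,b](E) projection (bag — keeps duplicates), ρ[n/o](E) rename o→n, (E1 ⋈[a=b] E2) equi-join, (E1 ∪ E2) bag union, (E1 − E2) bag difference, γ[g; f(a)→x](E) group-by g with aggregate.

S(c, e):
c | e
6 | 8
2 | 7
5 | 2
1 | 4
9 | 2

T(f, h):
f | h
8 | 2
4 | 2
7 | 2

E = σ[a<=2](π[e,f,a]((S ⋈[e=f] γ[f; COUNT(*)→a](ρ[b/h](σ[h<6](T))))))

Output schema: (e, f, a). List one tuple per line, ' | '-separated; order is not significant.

Stepwise |·|:
  S → 5
  T → 3
  σ[h<6](T) → 3
  ρ[b/h](σ[h<6](T)) → 3
  γ[f; COUNT(*)→a](ρ[b/h](σ[h<6](T))) → 3
  (S ⋈[e=f] γ[f; COUNT(*)→a](ρ[b/h](σ[h<6](T)))) → 3
  π[e,f,a]((S ⋈[e=f] γ[f; COUNT(*)→a](ρ[b/h](σ[h<6](T))))) → 3
  σ[a<=2](π[e,f,a]((S ⋈[e=f] γ[f; COUNT(*)→a](ρ[b/h](σ[h<6](T)))))) → 3

== RESULT ==
e | f | a
4 | 4 | 1
7 | 7 | 1
8 | 8 | 1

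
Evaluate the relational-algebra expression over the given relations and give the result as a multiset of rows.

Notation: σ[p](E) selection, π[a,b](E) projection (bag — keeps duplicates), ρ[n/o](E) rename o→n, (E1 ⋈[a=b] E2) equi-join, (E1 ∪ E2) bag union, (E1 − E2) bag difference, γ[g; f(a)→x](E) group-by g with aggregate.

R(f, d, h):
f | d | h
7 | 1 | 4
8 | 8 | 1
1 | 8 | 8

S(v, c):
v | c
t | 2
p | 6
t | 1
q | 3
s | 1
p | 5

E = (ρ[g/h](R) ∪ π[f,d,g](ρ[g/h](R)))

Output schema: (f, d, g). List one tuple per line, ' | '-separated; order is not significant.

Row counts bottom-up:
  R → 3
  ρ[g/h](R) → 3
  R → 3
  ρ[g/h](R) → 3
  π[f,d,g](ρ[g/h](R)) → 3
  (ρ[g/h](R) ∪ π[f,d,g](ρ[g/h](R))) → 6

== RESULT ==
f | d | g
1 | 8 | 8
1 | 8 | 8
7 | 1 | 4
7 | 1 | 4
8 | 8 | 1
8 | 8 | 1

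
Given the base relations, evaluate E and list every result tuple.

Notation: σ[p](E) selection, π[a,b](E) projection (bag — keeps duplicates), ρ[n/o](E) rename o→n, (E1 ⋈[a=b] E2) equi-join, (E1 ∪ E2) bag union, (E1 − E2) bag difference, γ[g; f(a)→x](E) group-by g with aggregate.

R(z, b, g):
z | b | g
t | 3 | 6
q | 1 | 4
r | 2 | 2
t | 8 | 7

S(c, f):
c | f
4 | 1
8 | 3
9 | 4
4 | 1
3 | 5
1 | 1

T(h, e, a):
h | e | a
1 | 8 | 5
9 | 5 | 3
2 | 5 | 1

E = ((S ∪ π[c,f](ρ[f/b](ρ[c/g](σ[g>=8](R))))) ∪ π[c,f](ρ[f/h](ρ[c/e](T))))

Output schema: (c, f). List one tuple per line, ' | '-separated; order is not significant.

Subexpression sizes:
  S → 6
  R → 4
  σ[g>=8](R) → 0
  ρ[c/g](σ[g>=8](R)) → 0
  ρ[f/b](ρ[c/g](σ[g>=8](R))) → 0
  π[c,f](ρ[f/b](ρ[c/g](σ[g>=8](R)))) → 0
  (S ∪ π[c,f](ρ[f/b](ρ[c/g](σ[g>=8](R))))) → 6
  T → 3
  ρ[c/e](T) → 3
  ρ[f/h](ρ[c/e](T)) → 3
  π[c,f](ρ[f/h](ρ[c/e](T))) → 3
  ((S ∪ π[c,f](ρ[f/b](ρ[c/g](σ[g>=8](R))))) ∪ π[c,f](ρ[f/h](ρ[c/e](T)))) → 9

== RESULT ==
c | f
1 | 1
3 | 5
4 | 1
4 | 1
5 | 2
5 | 9
8 | 1
8 | 3
9 | 4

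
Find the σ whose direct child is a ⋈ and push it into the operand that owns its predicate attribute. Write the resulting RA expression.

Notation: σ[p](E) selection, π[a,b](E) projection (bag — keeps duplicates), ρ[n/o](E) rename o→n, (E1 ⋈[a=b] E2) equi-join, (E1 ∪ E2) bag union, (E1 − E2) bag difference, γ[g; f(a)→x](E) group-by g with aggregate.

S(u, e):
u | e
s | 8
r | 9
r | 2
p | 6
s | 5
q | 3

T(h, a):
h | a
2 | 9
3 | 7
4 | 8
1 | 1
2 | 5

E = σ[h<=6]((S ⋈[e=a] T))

σ filters on h, owned by the right side.
E' = (S ⋈[e=a] σ[h<=6](T))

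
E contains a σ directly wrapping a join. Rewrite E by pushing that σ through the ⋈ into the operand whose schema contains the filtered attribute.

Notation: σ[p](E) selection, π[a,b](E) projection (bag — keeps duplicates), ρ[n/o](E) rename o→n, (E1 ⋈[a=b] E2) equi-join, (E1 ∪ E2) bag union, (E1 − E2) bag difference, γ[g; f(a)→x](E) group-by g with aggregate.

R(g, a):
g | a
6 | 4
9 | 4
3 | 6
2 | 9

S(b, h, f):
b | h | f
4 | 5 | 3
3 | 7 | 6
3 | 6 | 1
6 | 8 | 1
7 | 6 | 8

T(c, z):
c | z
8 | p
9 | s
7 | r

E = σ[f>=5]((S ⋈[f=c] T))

σ filters on f, owned by the left side.
E' = (σ[f>=5](S) ⋈[f=c] T)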